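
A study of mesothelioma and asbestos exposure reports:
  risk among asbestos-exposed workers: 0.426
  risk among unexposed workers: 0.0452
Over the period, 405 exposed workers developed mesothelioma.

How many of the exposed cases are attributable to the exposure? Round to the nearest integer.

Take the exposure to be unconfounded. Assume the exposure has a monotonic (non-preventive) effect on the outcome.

Let p₁ = 0.426, p₀ = 0.0452.
PN = (p₁ − p₀)/p₁ = (0.426 − 0.0452) / 0.426 ≈ 0.89390.
Attributable cases ≈ PN × (exposed cases) = 0.89390 × 405 ≈ 362.03.

about 362 cases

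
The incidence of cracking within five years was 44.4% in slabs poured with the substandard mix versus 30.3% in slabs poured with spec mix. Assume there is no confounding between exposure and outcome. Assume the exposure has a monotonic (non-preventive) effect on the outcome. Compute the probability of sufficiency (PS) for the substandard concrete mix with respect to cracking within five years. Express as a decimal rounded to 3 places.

p₁ = 0.444, p₀ = 0.303.
Under exogeneity and monotonicity, PS = (p₁ − p₀) / (1 − p₀).
PS = (0.444 − 0.303) / (1 − 0.303) = 0.141 / 0.697 ≈ 0.2023

PS ≈ 0.202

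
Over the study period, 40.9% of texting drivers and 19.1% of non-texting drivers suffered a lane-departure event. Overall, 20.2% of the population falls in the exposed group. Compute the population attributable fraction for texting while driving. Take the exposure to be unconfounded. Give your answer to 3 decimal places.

PAF ≈ 0.187

p₁ = 0.409, p₀ = 0.191.
Overall risk P(Y=1) = π·p₁ + (1−π)·p₀ = 0.202×0.409 + 0.798×0.191 = 0.23504.
Under exogeneity, PAF = [P(Y=1) − p₀] / P(Y=1).
PAF = (0.23504 − 0.191) / 0.23504 ≈ 0.1874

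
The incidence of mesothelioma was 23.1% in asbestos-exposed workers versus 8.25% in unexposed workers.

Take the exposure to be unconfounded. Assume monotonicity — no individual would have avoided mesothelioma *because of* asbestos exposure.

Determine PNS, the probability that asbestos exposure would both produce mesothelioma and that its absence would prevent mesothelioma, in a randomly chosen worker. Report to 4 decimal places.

PNS ≈ 0.1485

p₁ = 0.231, p₀ = 0.0825.
Under exogeneity and monotonicity, PNS = p₁ − p₀.
PNS = 0.231 − 0.0825 = 0.1485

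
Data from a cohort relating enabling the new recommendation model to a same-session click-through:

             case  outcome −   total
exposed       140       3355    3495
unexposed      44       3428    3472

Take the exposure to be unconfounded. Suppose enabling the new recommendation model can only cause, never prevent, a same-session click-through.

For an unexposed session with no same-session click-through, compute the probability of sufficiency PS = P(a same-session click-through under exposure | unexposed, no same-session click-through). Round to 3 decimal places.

PS ≈ 0.028

p₁ = P(outcome | exposed) = 140/3495 = 0.040057
p₀ = P(outcome | unexposed) = 44/3472 = 0.012673
Under exogeneity and monotonicity, PS = (p₁ − p₀) / (1 − p₀).
PS = (0.040057 − 0.012673) / (1 − 0.012673) = 0.027384 / 0.98733 ≈ 0.0277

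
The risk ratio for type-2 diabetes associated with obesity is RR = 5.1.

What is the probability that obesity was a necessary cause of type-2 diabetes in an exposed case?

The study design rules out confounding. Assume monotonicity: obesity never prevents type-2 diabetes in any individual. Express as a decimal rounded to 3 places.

PN ≈ 0.804

Under exogeneity and monotonicity, PN = (RR − 1) / RR = 1 − 1/RR.
PN = (5.1 − 1) / 5.1 = 4.1 / 5.1 ≈ 0.8039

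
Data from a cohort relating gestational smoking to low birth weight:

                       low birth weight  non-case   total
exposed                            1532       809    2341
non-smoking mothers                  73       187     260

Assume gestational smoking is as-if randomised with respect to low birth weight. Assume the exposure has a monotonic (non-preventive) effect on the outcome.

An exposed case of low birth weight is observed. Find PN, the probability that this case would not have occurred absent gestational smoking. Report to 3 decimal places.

PN ≈ 0.571

p₁ = P(outcome | exposed) = 1532/2341 = 0.65442
p₀ = P(outcome | unexposed) = 73/260 = 0.28077
Under exogeneity and monotonicity, PN = (p₁ − p₀)/p₁.
PN = (0.65442 − 0.28077) / 0.65442 ≈ 0.5710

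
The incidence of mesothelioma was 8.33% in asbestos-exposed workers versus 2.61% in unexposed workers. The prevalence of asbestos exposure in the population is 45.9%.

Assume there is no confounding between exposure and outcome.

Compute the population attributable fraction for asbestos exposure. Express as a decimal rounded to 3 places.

p₁ = 0.0833, p₀ = 0.0261.
Overall risk P(Y=1) = π·p₁ + (1−π)·p₀ = 0.459×0.0833 + 0.541×0.0261 = 0.052355.
Under exogeneity, PAF = [P(Y=1) − p₀] / P(Y=1).
PAF = (0.052355 − 0.0261) / 0.052355 ≈ 0.5015

PAF ≈ 0.501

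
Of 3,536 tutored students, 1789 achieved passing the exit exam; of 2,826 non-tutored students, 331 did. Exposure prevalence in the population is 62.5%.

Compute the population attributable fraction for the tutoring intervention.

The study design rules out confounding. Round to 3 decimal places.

PAF ≈ 0.675

p₁ = P(outcome | exposed) = 1789/3536 = 0.50594
p₀ = P(outcome | unexposed) = 331/2826 = 0.11713
Overall risk P(Y=1) = π·p₁ + (1−π)·p₀ = 0.625×0.50594 + 0.375×0.11713 = 0.36013.
Under exogeneity, PAF = [P(Y=1) − p₀] / P(Y=1).
PAF = (0.36013 − 0.11713) / 0.36013 ≈ 0.6748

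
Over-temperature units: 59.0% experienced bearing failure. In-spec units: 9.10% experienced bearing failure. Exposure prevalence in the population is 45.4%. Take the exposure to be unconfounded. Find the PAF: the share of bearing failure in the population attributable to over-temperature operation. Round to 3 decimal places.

p₁ = 0.59, p₀ = 0.091.
Overall risk P(Y=1) = π·p₁ + (1−π)·p₀ = 0.454×0.59 + 0.546×0.091 = 0.31755.
Under exogeneity, PAF = [P(Y=1) − p₀] / P(Y=1).
PAF = (0.31755 − 0.091) / 0.31755 ≈ 0.7134

PAF ≈ 0.713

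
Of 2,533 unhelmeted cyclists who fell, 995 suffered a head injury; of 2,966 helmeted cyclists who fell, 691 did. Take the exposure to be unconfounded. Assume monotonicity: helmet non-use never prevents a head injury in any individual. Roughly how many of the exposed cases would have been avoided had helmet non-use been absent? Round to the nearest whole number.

p₁ = P(outcome | exposed) = 995/2533 = 0.39281
p₀ = P(outcome | unexposed) = 691/2966 = 0.23297
PN = (p₁ − p₀)/p₁ = (0.39281 − 0.23297) / 0.39281 ≈ 0.40691.
Attributable cases ≈ PN × (exposed cases) = 0.40691 × 995 ≈ 404.88.

about 405 cases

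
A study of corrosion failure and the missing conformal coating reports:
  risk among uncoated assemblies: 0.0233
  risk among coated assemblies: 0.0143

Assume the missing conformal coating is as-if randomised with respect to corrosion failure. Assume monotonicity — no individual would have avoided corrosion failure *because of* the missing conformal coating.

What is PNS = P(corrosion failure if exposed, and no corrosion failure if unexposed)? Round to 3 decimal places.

PNS ≈ 0.009

Let p₁ = 0.0233, p₀ = 0.0143.
Under exogeneity and monotonicity, PNS = p₁ − p₀.
PNS = 0.0233 − 0.0143 = 0.009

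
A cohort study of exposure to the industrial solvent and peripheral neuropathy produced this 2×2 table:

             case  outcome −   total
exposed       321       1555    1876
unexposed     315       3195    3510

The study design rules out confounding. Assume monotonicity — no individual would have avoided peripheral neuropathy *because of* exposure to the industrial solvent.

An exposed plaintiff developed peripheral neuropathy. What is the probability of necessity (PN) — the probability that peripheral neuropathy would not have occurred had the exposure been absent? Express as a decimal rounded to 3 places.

p₁ = P(outcome | exposed) = 321/1876 = 0.17111
p₀ = P(outcome | unexposed) = 315/3510 = 0.089744
Under exogeneity and monotonicity, PN = (p₁ − p₀)/p₁.
PN = (0.17111 − 0.089744) / 0.17111 ≈ 0.4755

PN ≈ 0.476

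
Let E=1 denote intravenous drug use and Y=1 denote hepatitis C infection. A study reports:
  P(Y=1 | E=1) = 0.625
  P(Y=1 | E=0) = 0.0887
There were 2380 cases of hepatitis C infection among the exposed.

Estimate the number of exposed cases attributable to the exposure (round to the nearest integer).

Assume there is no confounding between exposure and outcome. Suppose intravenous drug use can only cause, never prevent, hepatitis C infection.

Let p₁ = 0.625, p₀ = 0.0887.
PN = (p₁ − p₀)/p₁ = (0.625 − 0.0887) / 0.625 ≈ 0.85808.
Attributable cases ≈ PN × (exposed cases) = 0.85808 × 2380 ≈ 2042.23.

about 2042 cases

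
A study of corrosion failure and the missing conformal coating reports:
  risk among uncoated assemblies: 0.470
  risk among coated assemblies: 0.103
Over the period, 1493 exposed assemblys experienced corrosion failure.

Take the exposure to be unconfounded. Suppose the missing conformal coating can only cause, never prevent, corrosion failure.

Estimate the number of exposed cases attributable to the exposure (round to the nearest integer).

about 1166 cases

Let p₁ = 0.47, p₀ = 0.103.
PN = (p₁ − p₀)/p₁ = (0.47 − 0.103) / 0.47 ≈ 0.78085.
Attributable cases ≈ PN × (exposed cases) = 0.78085 × 1493 ≈ 1165.81.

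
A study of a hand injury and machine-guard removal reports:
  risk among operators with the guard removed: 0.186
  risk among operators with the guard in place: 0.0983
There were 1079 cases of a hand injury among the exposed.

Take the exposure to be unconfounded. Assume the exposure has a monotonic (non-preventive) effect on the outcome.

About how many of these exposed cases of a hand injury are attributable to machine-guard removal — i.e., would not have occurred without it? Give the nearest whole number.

about 509 cases

Let p₁ = 0.186, p₀ = 0.0983.
PN = (p₁ − p₀)/p₁ = (0.186 − 0.0983) / 0.186 ≈ 0.47151.
Attributable cases ≈ PN × (exposed cases) = 0.47151 × 1079 ≈ 508.75.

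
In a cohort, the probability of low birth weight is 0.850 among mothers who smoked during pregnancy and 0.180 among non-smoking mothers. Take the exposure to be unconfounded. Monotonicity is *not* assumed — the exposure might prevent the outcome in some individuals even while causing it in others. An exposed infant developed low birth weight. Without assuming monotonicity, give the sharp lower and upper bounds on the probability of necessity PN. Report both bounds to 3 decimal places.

0.788 ≤ PN ≤ 0.965

Let p₁ = 0.85, p₀ = 0.18.
Under exogeneity alone the bounds on PN are max{0,(p₁−p₀)/p₁} ≤ PN ≤ min{1,(1−p₀)/p₁}.
  lower = (p₁ − p₀)/p₁ = 0.67 / 0.85 ≈ 0.7882
  upper = min{1, (1 − p₀)/p₁} = 0.82 / 0.85 ≈ 0.9647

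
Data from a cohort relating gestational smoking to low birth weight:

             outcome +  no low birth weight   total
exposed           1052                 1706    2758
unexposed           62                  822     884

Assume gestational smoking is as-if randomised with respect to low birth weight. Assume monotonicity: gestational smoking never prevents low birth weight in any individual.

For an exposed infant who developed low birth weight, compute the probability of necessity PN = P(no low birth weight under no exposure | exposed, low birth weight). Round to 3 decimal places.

p₁ = P(outcome | exposed) = 1052/2758 = 0.38144
p₀ = P(outcome | unexposed) = 62/884 = 0.070136
Under exogeneity and monotonicity, PN = (p₁ − p₀)/p₁.
PN = (0.38144 − 0.070136) / 0.38144 ≈ 0.8161

PN ≈ 0.816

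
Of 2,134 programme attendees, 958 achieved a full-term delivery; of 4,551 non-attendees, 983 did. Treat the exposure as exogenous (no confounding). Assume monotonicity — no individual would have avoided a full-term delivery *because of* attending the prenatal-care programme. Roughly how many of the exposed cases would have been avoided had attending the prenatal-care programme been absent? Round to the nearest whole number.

about 497 cases

p₁ = P(outcome | exposed) = 958/2134 = 0.44892
p₀ = P(outcome | unexposed) = 983/4551 = 0.216
PN = (p₁ − p₀)/p₁ = (0.44892 − 0.216) / 0.44892 ≈ 0.51886.
Attributable cases ≈ PN × (exposed cases) = 0.51886 × 958 ≈ 497.06.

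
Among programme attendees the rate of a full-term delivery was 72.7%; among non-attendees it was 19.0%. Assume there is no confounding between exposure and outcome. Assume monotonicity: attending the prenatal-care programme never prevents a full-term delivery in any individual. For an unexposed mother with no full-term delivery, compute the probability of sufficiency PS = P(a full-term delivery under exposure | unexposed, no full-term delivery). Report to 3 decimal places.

p₁ = 0.727, p₀ = 0.19.
Under exogeneity and monotonicity, PS = (p₁ − p₀) / (1 − p₀).
PS = (0.727 − 0.19) / (1 − 0.19) = 0.537 / 0.81 ≈ 0.6630

PS ≈ 0.663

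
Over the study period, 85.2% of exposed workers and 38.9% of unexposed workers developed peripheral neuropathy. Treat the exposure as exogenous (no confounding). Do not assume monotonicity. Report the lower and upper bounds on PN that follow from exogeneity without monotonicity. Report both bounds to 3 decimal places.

0.543 ≤ PN ≤ 0.717

p₁ = 0.852, p₀ = 0.389.
Under exogeneity alone the bounds on PN are max{0,(p₁−p₀)/p₁} ≤ PN ≤ min{1,(1−p₀)/p₁}.
  lower = (p₁ − p₀)/p₁ = 0.463 / 0.852 ≈ 0.5434
  upper = min{1, (1 − p₀)/p₁} = 0.611 / 0.852 ≈ 0.7171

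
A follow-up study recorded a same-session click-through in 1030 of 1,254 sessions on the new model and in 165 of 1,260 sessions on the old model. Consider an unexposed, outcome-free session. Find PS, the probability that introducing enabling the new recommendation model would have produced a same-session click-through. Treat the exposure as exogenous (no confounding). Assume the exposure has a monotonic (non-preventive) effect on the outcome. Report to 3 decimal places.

PS ≈ 0.794

p₁ = P(outcome | exposed) = 1030/1254 = 0.82137
p₀ = P(outcome | unexposed) = 165/1260 = 0.13095
Under exogeneity and monotonicity, PS = (p₁ − p₀) / (1 − p₀).
PS = (0.82137 − 0.13095) / (1 − 0.13095) = 0.69042 / 0.86905 ≈ 0.7945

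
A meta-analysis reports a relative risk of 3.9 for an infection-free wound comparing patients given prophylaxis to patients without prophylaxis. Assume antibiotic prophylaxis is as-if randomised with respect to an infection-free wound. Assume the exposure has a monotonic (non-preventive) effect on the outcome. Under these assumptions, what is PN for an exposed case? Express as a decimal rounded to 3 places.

PN ≈ 0.744

Under exogeneity and monotonicity, PN = (RR − 1) / RR = 1 − 1/RR.
PN = (3.9 − 1) / 3.9 = 2.9 / 3.9 ≈ 0.7436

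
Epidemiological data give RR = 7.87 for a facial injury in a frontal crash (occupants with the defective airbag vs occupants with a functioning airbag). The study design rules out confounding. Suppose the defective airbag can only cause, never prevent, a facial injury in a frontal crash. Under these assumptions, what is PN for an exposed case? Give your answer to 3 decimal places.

Under exogeneity and monotonicity, PN = (RR − 1) / RR = 1 − 1/RR.
PN = (7.87 − 1) / 7.87 = 6.87 / 7.87 ≈ 0.8729

PN ≈ 0.873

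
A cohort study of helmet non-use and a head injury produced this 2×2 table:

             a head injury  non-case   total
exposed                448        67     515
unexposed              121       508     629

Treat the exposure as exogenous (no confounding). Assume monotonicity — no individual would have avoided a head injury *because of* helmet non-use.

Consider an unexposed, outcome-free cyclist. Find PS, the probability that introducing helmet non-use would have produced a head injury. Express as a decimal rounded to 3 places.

PS ≈ 0.839

p₁ = P(outcome | exposed) = 448/515 = 0.8699
p₀ = P(outcome | unexposed) = 121/629 = 0.19237
Under exogeneity and monotonicity, PS = (p₁ − p₀) / (1 − p₀).
PS = (0.8699 − 0.19237) / (1 − 0.19237) = 0.67753 / 0.80763 ≈ 0.8389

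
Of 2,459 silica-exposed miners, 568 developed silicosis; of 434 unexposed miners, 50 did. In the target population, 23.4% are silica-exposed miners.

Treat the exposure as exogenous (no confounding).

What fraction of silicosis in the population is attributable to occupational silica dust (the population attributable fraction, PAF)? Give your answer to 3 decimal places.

p₁ = P(outcome | exposed) = 568/2459 = 0.23099
p₀ = P(outcome | unexposed) = 50/434 = 0.11521
Overall risk P(Y=1) = π·p₁ + (1−π)·p₀ = 0.234×0.23099 + 0.766×0.11521 = 0.1423.
Under exogeneity, PAF = [P(Y=1) − p₀] / P(Y=1).
PAF = (0.1423 − 0.11521) / 0.1423 ≈ 0.1904

PAF ≈ 0.190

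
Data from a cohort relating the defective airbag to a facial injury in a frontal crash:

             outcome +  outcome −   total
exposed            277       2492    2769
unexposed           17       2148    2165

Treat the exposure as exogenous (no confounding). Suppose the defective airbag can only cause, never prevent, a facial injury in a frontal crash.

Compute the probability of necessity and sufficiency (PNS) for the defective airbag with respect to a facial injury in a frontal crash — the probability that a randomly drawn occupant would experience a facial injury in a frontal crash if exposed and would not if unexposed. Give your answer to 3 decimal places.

PNS ≈ 0.092

p₁ = P(outcome | exposed) = 277/2769 = 0.10004
p₀ = P(outcome | unexposed) = 17/2165 = 0.0078522
Under exogeneity and monotonicity, PNS = p₁ − p₀.
PNS = 0.10004 − 0.0078522 = 0.092184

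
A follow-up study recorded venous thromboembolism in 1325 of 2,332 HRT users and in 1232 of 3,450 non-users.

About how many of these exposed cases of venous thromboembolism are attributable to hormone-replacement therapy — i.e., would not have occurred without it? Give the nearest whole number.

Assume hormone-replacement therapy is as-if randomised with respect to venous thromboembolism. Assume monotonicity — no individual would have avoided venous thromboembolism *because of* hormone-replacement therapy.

about 492 cases

p₁ = P(outcome | exposed) = 1325/2332 = 0.56818
p₀ = P(outcome | unexposed) = 1232/3450 = 0.3571
PN = (p₁ − p₀)/p₁ = (0.56818 − 0.3571) / 0.56818 ≈ 0.37150.
Attributable cases ≈ PN × (exposed cases) = 0.37150 × 1325 ≈ 492.24.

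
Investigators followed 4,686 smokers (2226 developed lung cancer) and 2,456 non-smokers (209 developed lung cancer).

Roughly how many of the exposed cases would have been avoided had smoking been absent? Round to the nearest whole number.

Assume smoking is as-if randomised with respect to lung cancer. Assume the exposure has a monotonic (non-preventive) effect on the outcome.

about 1827 cases

p₁ = P(outcome | exposed) = 2226/4686 = 0.47503
p₀ = P(outcome | unexposed) = 209/2456 = 0.085098
PN = (p₁ − p₀)/p₁ = (0.47503 − 0.085098) / 0.47503 ≈ 0.82086.
Attributable cases ≈ PN × (exposed cases) = 0.82086 × 2226 ≈ 1827.23.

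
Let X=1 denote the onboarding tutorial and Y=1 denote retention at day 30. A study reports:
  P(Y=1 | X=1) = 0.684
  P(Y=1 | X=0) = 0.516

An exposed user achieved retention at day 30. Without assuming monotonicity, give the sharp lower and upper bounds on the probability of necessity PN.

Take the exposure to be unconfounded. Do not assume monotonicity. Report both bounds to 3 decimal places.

0.246 ≤ PN ≤ 0.708

Let p₁ = 0.684, p₀ = 0.516.
Under exogeneity alone the bounds on PN are max{0,(p₁−p₀)/p₁} ≤ PN ≤ min{1,(1−p₀)/p₁}.
  lower = (p₁ − p₀)/p₁ = 0.168 / 0.684 ≈ 0.2456
  upper = min{1, (1 − p₀)/p₁} = 0.484 / 0.684 ≈ 0.7076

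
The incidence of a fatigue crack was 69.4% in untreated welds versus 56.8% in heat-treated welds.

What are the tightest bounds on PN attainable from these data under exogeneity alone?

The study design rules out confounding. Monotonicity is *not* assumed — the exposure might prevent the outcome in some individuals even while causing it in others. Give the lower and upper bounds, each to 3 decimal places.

0.182 ≤ PN ≤ 0.622

p₁ = 0.694, p₀ = 0.568.
Under exogeneity alone the bounds on PN are max{0,(p₁−p₀)/p₁} ≤ PN ≤ min{1,(1−p₀)/p₁}.
  lower = (p₁ − p₀)/p₁ = 0.126 / 0.694 ≈ 0.1816
  upper = min{1, (1 − p₀)/p₁} = 0.432 / 0.694 ≈ 0.6225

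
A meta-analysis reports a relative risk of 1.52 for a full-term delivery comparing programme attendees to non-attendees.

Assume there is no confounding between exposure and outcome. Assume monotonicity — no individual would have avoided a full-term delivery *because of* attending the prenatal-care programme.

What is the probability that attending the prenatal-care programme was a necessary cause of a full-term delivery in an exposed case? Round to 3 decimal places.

Under exogeneity and monotonicity, PN = (RR − 1) / RR = 1 − 1/RR.
PN = (1.52 − 1) / 1.52 = 0.52 / 1.52 ≈ 0.3421

PN ≈ 0.342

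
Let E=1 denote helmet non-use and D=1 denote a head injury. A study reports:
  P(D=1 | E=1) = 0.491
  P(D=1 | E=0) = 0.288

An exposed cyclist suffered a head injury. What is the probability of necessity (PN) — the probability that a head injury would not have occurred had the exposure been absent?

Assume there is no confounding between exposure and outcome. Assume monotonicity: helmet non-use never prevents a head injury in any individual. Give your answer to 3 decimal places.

PN ≈ 0.413

Let p₁ = 0.491, p₀ = 0.288.
Under exogeneity and monotonicity, PN = (p₁ − p₀) / p₁.
PN = (0.491 − 0.288) / 0.491 = 0.203 / 0.491 ≈ 0.4134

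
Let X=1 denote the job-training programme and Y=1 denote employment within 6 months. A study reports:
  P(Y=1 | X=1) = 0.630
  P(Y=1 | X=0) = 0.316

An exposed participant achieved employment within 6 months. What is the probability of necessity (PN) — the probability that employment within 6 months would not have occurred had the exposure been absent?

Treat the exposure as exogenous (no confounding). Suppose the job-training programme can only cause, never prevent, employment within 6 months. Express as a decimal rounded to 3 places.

Let p₁ = 0.63, p₀ = 0.316.
Under exogeneity and monotonicity, PN = (p₁ − p₀) / p₁.
PN = (0.63 − 0.316) / 0.63 = 0.314 / 0.63 ≈ 0.4984

PN ≈ 0.498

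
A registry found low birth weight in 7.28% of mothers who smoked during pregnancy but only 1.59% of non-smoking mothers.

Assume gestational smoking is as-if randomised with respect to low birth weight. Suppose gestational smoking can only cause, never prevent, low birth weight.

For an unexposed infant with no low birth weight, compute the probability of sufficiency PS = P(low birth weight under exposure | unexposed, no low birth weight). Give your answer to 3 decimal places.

PS ≈ 0.058

p₁ = 0.0728, p₀ = 0.0159.
Under exogeneity and monotonicity, PS = (p₁ − p₀) / (1 − p₀).
PS = (0.0728 − 0.0159) / (1 − 0.0159) = 0.0569 / 0.9841 ≈ 0.0578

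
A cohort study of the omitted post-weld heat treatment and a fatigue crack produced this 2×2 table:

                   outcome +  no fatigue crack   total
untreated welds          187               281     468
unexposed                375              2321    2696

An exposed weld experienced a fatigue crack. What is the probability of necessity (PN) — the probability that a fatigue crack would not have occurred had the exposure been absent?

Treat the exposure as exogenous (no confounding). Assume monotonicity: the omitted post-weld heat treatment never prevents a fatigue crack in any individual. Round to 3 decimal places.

p₁ = P(outcome | exposed) = 187/468 = 0.39957
p₀ = P(outcome | unexposed) = 375/2696 = 0.13909
Under exogeneity and monotonicity, PN = (p₁ − p₀) / p₁.
PN = (0.39957 − 0.13909) / 0.39957 = 0.26048 / 0.39957 ≈ 0.6519

PN ≈ 0.652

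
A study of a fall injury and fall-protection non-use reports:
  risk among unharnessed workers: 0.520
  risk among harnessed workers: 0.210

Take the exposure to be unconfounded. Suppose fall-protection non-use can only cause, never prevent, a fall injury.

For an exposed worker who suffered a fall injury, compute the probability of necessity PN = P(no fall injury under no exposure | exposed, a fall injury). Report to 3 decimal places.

PN ≈ 0.596

Let p₁ = 0.52, p₀ = 0.21.
Under exogeneity and monotonicity, PN = (p₁ − p₀) / p₁.
PN = (0.52 − 0.21) / 0.52 = 0.31 / 0.52 ≈ 0.5962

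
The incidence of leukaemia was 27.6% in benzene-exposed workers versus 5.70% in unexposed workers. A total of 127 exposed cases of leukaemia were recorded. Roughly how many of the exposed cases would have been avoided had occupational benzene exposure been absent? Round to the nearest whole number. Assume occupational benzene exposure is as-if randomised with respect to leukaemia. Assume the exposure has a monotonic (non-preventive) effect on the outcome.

p₁ = 0.276, p₀ = 0.057.
PN = (p₁ − p₀)/p₁ = (0.276 − 0.057) / 0.276 ≈ 0.79348.
Attributable cases ≈ PN × (exposed cases) = 0.79348 × 127 ≈ 100.77.

about 101 cases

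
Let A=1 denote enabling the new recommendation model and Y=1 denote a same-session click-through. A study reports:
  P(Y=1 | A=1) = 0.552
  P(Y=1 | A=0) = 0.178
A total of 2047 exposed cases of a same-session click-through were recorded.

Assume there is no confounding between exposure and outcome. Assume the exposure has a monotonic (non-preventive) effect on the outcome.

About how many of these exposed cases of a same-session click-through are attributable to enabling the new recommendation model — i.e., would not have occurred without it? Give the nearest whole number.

Let p₁ = 0.552, p₀ = 0.178.
PN = (p₁ − p₀)/p₁ = (0.552 − 0.178) / 0.552 ≈ 0.67754.
Attributable cases ≈ PN × (exposed cases) = 0.67754 × 2047 ≈ 1386.92.

about 1387 cases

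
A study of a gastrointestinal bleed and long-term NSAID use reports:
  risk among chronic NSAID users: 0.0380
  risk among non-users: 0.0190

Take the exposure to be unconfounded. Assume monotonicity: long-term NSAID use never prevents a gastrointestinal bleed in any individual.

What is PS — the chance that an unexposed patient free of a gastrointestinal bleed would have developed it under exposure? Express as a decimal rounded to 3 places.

Let p₁ = 0.038, p₀ = 0.019.
Under exogeneity and monotonicity, PS = (p₁ − p₀) / (1 − p₀).
PS = (0.038 − 0.019) / (1 − 0.019) = 0.019 / 0.981 ≈ 0.0194

PS ≈ 0.019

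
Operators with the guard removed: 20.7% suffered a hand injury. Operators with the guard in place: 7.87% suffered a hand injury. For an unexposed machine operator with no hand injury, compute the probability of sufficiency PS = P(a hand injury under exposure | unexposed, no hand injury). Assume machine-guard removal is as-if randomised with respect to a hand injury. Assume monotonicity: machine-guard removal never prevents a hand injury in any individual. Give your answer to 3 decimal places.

PS ≈ 0.139

p₁ = 0.207, p₀ = 0.0787.
Under exogeneity and monotonicity, PS = (p₁ − p₀) / (1 − p₀).
PS = (0.207 − 0.0787) / (1 − 0.0787) = 0.1283 / 0.9213 ≈ 0.1393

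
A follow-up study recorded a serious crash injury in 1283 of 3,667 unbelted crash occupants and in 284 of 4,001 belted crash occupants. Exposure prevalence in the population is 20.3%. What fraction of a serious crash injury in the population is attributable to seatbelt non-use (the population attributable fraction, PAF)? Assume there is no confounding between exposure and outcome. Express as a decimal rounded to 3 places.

p₁ = P(outcome | exposed) = 1283/3667 = 0.34988
p₀ = P(outcome | unexposed) = 284/4001 = 0.070982
Overall risk P(Y=1) = π·p₁ + (1−π)·p₀ = 0.203×0.34988 + 0.797×0.070982 = 0.1276.
Under exogeneity, PAF = [P(Y=1) − p₀] / P(Y=1).
PAF = (0.1276 − 0.070982) / 0.1276 ≈ 0.4437

PAF ≈ 0.444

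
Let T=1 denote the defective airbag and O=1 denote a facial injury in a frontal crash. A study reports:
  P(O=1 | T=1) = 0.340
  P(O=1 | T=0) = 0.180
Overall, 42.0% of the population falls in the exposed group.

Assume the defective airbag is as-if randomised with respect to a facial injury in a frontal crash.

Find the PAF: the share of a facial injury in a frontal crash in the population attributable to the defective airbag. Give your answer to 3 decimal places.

Let p₁ = 0.34, p₀ = 0.18.
Overall risk P(Y=1) = π·p₁ + (1−π)·p₀ = 0.42×0.34 + 0.58×0.18 = 0.2472.
Under exogeneity, PAF = [P(Y=1) − p₀] / P(Y=1).
PAF = (0.2472 − 0.18) / 0.2472 ≈ 0.2718

PAF ≈ 0.272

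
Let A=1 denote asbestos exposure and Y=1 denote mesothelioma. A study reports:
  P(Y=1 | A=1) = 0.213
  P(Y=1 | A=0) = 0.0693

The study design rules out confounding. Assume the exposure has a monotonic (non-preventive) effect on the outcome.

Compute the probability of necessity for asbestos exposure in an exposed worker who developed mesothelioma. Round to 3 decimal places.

Let p₁ = 0.213, p₀ = 0.0693.
Under exogeneity and monotonicity, PN = (p₁ − p₀) / p₁.
PN = (0.213 − 0.0693) / 0.213 = 0.1437 / 0.213 ≈ 0.6746

PN ≈ 0.675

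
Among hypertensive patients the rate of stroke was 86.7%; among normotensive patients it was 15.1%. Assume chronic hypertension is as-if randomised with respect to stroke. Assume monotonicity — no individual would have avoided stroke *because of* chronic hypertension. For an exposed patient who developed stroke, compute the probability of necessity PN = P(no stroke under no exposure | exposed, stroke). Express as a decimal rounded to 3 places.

p₁ = 0.867, p₀ = 0.151.
Under exogeneity and monotonicity, PN = (p₁ − p₀) / p₁.
PN = (0.867 − 0.151) / 0.867 = 0.716 / 0.867 ≈ 0.8258

PN ≈ 0.826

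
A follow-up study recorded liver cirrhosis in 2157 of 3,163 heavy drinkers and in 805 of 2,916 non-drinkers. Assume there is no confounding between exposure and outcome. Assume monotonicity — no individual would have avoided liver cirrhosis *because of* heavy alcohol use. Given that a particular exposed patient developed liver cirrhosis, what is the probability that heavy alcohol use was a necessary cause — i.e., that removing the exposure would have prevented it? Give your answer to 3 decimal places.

PN ≈ 0.595

p₁ = P(outcome | exposed) = 2157/3163 = 0.68195
p₀ = P(outcome | unexposed) = 805/2916 = 0.27606
Under exogeneity and monotonicity, PN = (p₁ − p₀) / p₁.
PN = (0.68195 − 0.27606) / 0.68195 = 0.40588 / 0.68195 ≈ 0.5952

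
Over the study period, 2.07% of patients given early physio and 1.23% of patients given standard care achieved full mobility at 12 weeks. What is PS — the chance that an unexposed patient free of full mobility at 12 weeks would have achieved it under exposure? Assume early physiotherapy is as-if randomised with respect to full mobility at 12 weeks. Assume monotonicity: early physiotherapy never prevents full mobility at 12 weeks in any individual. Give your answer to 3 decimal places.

p₁ = 0.0207, p₀ = 0.0123.
Under exogeneity and monotonicity, PS = (p₁ − p₀) / (1 − p₀).
PS = (0.0207 − 0.0123) / (1 − 0.0123) = 0.0084 / 0.9877 ≈ 0.0085

PS ≈ 0.009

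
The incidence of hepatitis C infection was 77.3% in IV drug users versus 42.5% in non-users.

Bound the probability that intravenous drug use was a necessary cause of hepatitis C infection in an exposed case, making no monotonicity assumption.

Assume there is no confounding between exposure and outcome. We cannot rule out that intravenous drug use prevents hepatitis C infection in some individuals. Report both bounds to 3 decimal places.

0.450 ≤ PN ≤ 0.744

p₁ = 0.773, p₀ = 0.425.
Under exogeneity alone the bounds on PN are max{0,(p₁−p₀)/p₁} ≤ PN ≤ min{1,(1−p₀)/p₁}.
  lower = (p₁ − p₀)/p₁ = 0.348 / 0.773 ≈ 0.4502
  upper = min{1, (1 − p₀)/p₁} = 0.575 / 0.773 ≈ 0.7439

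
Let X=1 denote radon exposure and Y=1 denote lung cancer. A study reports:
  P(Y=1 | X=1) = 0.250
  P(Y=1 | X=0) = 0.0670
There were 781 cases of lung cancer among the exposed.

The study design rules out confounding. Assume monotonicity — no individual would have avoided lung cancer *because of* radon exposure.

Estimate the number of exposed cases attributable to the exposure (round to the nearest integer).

about 572 cases

Let p₁ = 0.25, p₀ = 0.067.
PN = (p₁ − p₀)/p₁ = (0.25 − 0.067) / 0.25 ≈ 0.73200.
Attributable cases ≈ PN × (exposed cases) = 0.73200 × 781 ≈ 571.69.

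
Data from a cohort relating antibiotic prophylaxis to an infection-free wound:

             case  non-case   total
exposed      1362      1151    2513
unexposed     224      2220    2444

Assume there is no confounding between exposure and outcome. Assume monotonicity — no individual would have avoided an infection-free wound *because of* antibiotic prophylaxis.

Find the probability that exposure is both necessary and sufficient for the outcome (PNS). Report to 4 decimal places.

PNS ≈ 0.4503

p₁ = P(outcome | exposed) = 1362/2513 = 0.54198
p₀ = P(outcome | unexposed) = 224/2444 = 0.091653
Under exogeneity and monotonicity, PNS = p₁ − p₀.
PNS = 0.54198 − 0.091653 = 0.45033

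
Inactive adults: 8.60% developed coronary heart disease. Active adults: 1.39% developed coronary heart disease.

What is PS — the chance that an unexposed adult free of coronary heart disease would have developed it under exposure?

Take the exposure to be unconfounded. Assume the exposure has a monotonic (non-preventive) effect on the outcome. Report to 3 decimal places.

p₁ = 0.086, p₀ = 0.0139.
Under exogeneity and monotonicity, PS = (p₁ − p₀) / (1 − p₀).
PS = (0.086 − 0.0139) / (1 − 0.0139) = 0.0721 / 0.9861 ≈ 0.0731

PS ≈ 0.073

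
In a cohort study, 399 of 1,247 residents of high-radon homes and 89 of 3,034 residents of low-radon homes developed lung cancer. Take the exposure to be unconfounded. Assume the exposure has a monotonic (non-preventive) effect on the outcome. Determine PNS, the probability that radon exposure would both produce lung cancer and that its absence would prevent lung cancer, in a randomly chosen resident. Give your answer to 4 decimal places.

PNS ≈ 0.2906

p₁ = P(outcome | exposed) = 399/1247 = 0.31997
p₀ = P(outcome | unexposed) = 89/3034 = 0.029334
Under exogeneity and monotonicity, PNS = p₁ − p₀.
PNS = 0.31997 − 0.029334 = 0.29063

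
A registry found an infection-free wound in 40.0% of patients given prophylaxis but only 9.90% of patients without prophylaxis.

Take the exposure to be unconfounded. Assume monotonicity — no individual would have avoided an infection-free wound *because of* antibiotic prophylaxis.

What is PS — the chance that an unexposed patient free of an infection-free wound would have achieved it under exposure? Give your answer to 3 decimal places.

PS ≈ 0.334

p₁ = 0.4, p₀ = 0.099.
Under exogeneity and monotonicity, PS = (p₁ − p₀) / (1 − p₀).
PS = (0.4 − 0.099) / (1 − 0.099) = 0.301 / 0.901 ≈ 0.3341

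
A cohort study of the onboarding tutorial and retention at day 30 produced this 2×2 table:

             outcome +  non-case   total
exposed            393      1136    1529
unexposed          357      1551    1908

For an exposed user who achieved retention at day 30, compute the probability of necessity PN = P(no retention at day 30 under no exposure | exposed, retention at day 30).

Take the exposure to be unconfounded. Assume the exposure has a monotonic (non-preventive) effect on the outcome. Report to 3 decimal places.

PN ≈ 0.272

p₁ = P(outcome | exposed) = 393/1529 = 0.25703
p₀ = P(outcome | unexposed) = 357/1908 = 0.18711
Under exogeneity and monotonicity, PN = (p₁ − p₀)/p₁.
PN = (0.25703 − 0.18711) / 0.25703 ≈ 0.2720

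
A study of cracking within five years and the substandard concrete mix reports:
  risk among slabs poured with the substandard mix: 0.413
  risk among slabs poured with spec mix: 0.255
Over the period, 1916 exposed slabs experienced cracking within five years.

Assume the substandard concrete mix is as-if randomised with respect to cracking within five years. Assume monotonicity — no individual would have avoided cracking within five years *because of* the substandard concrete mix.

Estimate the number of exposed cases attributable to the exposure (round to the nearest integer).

Let p₁ = 0.413, p₀ = 0.255.
PN = (p₁ − p₀)/p₁ = (0.413 − 0.255) / 0.413 ≈ 0.38257.
Attributable cases ≈ PN × (exposed cases) = 0.38257 × 1916 ≈ 733.00.

about 733 cases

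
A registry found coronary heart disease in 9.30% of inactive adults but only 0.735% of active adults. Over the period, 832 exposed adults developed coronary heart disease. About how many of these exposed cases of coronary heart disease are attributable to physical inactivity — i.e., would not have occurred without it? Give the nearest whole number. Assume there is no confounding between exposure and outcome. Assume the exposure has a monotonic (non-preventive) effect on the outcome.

p₁ = 0.093, p₀ = 0.00735.
PN = (p₁ − p₀)/p₁ = (0.093 − 0.00735) / 0.093 ≈ 0.92097.
Attributable cases ≈ PN × (exposed cases) = 0.92097 × 832 ≈ 766.25.

about 766 cases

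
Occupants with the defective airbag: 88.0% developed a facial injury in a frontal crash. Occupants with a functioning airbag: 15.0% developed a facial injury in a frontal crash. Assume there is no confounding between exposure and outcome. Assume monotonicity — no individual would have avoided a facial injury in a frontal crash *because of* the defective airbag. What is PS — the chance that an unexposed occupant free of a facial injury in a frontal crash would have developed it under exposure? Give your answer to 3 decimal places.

p₁ = 0.88, p₀ = 0.15.
Under exogeneity and monotonicity, PS = (p₁ − p₀) / (1 − p₀).
PS = (0.88 − 0.15) / (1 − 0.15) = 0.73 / 0.85 ≈ 0.8588

PS ≈ 0.859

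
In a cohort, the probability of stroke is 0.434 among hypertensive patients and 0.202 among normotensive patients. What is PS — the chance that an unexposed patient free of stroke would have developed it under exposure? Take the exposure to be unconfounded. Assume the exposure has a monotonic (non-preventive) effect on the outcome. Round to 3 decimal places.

PS ≈ 0.291

Let p₁ = 0.434, p₀ = 0.202.
Under exogeneity and monotonicity, PS = (p₁ − p₀) / (1 − p₀).
PS = (0.434 − 0.202) / (1 − 0.202) = 0.232 / 0.798 ≈ 0.2907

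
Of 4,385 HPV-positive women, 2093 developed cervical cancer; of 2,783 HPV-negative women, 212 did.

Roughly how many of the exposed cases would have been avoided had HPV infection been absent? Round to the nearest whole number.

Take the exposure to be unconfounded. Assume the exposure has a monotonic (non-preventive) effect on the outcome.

p₁ = P(outcome | exposed) = 2093/4385 = 0.47731
p₀ = P(outcome | unexposed) = 212/2783 = 0.076177
PN = (p₁ − p₀)/p₁ = (0.47731 − 0.076177) / 0.47731 ≈ 0.84040.
Attributable cases ≈ PN × (exposed cases) = 0.84040 × 2093 ≈ 1758.96.

about 1759 cases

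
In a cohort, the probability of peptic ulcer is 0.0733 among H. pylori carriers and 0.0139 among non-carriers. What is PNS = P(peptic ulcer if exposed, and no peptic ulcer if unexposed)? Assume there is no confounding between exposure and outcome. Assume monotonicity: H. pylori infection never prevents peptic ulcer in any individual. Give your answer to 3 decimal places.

Let p₁ = 0.0733, p₀ = 0.0139.
Under exogeneity and monotonicity, PNS = p₁ − p₀.
PNS = 0.0733 − 0.0139 = 0.0594

PNS ≈ 0.059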